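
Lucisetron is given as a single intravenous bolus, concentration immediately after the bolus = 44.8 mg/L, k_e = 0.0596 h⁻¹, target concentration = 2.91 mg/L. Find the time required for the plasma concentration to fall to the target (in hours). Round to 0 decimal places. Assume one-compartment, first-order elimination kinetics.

t = ln(C₀ / C) / k = ln(44.80 / 2.91) / 0.05960
  = ln(15.40) / 0.05960 = 2.734 / 0.05960 = 45.87 h

46 h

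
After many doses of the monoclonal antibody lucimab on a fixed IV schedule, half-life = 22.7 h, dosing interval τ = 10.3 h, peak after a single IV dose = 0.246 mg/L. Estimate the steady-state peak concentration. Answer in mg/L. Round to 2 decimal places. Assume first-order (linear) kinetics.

0.91 mg/L

k = ln2 / t½ = 0.693147 / 22.7 = 0.03054 h⁻¹
e^(−kτ) = e^(−0.03054 × 10.3) = 0.7301
Accumulation ratio R = 1 / (1 − e^(−kτ)) = 1 / (1 − 0.7301) = 3.705
Steady-state peak = C₀ × R = 0.246 × 3.705 = 0.9114 mg/L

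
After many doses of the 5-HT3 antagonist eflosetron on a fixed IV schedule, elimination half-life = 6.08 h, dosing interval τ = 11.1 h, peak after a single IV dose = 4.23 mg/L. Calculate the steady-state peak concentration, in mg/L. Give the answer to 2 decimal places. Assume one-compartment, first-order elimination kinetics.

k = ln2 / t½ = 0.693147 / 6.08 = 0.1140 h⁻¹
e^(−kτ) = e^(−0.1140 × 11.1) = 0.2821
Accumulation ratio R = 1 / (1 − e^(−kτ)) = 1 / (1 − 0.2821) = 1.393
Steady-state peak = C₀ × R = 4.23 × 1.393 = 5.892 mg/L

5.89 mg/L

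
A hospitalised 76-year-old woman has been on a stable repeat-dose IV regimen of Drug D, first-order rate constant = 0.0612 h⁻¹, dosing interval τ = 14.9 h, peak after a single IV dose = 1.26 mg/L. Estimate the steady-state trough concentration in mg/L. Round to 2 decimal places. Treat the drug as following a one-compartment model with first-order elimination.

e^(−kτ) = e^(−0.06120 × 14.9) = 0.4018
Accumulation ratio R = 1 / (1 − e^(−kτ)) = 1 / (1 − 0.4018) = 1.672
Steady-state trough = C₀ × R × e^(−kτ) = 1.26 × 1.672 × 0.4018 = 0.8465 mg/L

0.85 mg/L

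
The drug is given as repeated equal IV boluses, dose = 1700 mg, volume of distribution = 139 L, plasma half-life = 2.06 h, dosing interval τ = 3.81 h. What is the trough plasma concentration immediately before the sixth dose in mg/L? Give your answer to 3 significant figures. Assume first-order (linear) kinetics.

4.69 mg/L

C₀ per dose = Dose / Vd = 1700 / 139 = 12.23 mg/L
k = ln2 / t½ = 0.693147 / 2.06 = 0.3365 h⁻¹
Fraction remaining after one interval: r = e^(−kτ) = e^(−0.3365 × 3.81) = 0.2775
Before dose 6, 5 doses have been given (aged 1τ, 2τ, 3τ, 4τ, 5τ).
C_trough = C₀ × (r + r² + … + r^5) = C₀ × r(1−r^5)/(1−r)
        = 12.23 × 0.2775 × (1 − 0.001646) / (1 − 0.2775) = 4.690 mg/L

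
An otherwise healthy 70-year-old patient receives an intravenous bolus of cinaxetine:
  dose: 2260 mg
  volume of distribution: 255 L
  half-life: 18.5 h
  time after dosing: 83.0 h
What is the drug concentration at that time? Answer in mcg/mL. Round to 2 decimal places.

0.40 mcg/mL

C₀ = Dose / Vd = 2260 / 255 = 8.863 mg/L
k = ln2 / t½ = 0.693147 / 18.5 = 0.03747 h⁻¹
C = C₀ · e^(−k·t) = 8.863 × e^(−0.03747 × 83.0)
  = 8.863 × 0.04460 = 0.3953 mg/L
(0.3953 mg/L = 0.3953 mcg/mL)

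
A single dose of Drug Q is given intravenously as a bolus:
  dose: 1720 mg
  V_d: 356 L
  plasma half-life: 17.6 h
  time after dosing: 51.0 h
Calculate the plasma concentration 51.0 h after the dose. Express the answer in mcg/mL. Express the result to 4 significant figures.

C₀ = Dose / Vd = 1720 / 356 = 4.831 mg/L
k = ln2 / t½ = 0.693147 / 17.6 = 0.03938 h⁻¹
C = C₀ · e^(−k·t) = 4.831 × e^(−0.03938 × 51.0)
  = 4.831 × 0.1342 = 0.6483 mg/L
(0.6483 mg/L = 0.6483 mcg/mL)

0.6483 mcg/mL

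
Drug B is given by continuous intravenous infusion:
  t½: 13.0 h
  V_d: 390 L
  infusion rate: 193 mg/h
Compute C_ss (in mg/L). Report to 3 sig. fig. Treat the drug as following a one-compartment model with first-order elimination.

9.28 mg/L

k = ln2 / t½ = 0.693147 / 13.0 = 0.05332 h⁻¹
CL = k × Vd = 0.05332 × 390 = 20.79 L/h
At steady state Css = R₀ / CL = 193 / 20.79 = 9.283 mg/L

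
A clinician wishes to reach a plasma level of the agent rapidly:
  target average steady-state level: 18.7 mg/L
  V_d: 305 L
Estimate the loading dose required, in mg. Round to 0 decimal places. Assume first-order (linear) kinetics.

LD = Css × Vd = 18.7 × 305 = 5704 mg

5704 mg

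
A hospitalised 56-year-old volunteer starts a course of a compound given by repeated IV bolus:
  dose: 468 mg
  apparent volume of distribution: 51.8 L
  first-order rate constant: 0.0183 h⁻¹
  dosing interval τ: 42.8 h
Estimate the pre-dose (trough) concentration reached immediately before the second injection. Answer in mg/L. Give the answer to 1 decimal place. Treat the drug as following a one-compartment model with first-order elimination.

4.1 mg/L

C₀ per dose = Dose / Vd = 468 / 51.8 = 9.035 mg/L
Fraction remaining after one interval: r = e^(−kτ) = e^(−0.01830 × 42.8) = 0.4569
Before dose 2, 1 dose has been given (aged 1τ).
C_trough = C₀ × r = 9.035 × 0.4569 = 4.128 mg/L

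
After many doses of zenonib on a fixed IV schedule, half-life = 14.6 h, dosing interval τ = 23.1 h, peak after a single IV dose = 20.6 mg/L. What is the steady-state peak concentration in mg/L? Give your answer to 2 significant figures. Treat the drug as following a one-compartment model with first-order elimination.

k = ln2 / t½ = 0.693147 / 14.6 = 0.04748 h⁻¹
e^(−kτ) = e^(−0.04748 × 23.1) = 0.3339
Accumulation ratio R = 1 / (1 − e^(−kτ)) = 1 / (1 − 0.3339) = 1.501
Steady-state peak = C₀ × R = 20.6 × 1.501 = 30.92 mg/L

31 mg/L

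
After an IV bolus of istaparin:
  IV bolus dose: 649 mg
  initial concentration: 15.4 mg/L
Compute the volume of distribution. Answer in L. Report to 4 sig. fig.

42.14 L

Vd = Dose / C₀ = 649.0 / 15.4 = 42.14 L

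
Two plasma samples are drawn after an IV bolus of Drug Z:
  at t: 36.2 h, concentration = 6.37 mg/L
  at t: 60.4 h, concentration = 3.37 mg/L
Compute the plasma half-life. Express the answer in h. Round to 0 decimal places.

k = ln(C₁/C₂) / (t₂ − t₁) = ln(6.37/3.37) / (60.4 − 36.2)
  = 0.6367 / 24.20 = 0.02631 h⁻¹
t½ = ln2 / k = 0.693147 / 0.02631 = 26.35 h

26 h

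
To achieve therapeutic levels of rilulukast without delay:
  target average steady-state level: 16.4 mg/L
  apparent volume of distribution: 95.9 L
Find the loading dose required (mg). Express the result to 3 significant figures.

LD = Css × Vd = 16.4 × 95.9 = 1573 mg

1570 mg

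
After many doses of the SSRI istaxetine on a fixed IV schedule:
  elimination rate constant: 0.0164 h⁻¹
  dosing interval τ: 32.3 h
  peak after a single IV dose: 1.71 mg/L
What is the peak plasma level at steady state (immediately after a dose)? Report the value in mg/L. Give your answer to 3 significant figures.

4.16 mg/L

e^(−kτ) = e^(−0.01640 × 32.3) = 0.5888
Accumulation ratio R = 1 / (1 − e^(−kτ)) = 1 / (1 − 0.5888) = 2.432
Steady-state peak = C₀ × R = 1.71 × 2.432 = 4.159 mg/L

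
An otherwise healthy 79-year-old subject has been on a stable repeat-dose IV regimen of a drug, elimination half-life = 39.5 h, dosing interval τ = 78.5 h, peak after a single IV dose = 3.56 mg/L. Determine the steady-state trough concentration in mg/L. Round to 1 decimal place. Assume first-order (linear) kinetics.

1.2 mg/L

k = ln2 / t½ = 0.693147 / 39.5 = 0.01755 h⁻¹
e^(−kτ) = e^(−0.01755 × 78.5) = 0.2522
Accumulation ratio R = 1 / (1 − e^(−kτ)) = 1 / (1 − 0.2522) = 1.337
Steady-state trough = C₀ × R × e^(−kτ) = 3.56 × 1.337 × 0.2522 = 1.200 mg/L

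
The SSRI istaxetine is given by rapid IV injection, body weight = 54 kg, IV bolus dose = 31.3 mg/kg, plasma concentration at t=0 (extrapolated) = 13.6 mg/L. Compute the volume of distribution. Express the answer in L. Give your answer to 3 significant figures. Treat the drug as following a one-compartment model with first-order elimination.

Dose = 31.3 × 54 = 1690 mg
Vd = Dose / C₀ = 1690 / 13.6 = 124.3 L

124 L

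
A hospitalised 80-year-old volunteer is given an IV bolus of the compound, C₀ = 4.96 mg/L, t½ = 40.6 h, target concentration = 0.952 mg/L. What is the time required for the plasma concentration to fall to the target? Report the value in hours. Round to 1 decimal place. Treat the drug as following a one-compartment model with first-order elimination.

96.7 h

k = ln2 / t½ = 0.693147 / 40.6 = 0.01707 h⁻¹
t = ln(C₀ / C) / k = ln(4.960 / 0.952) / 0.01707
  = ln(5.210) / 0.01707 = 1.651 / 0.01707 = 96.72 h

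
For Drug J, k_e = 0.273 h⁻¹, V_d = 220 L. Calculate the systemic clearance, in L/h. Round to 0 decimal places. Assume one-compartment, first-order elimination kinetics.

60 L/h

CL = k × Vd = 0.273 × 220 = 60.06 L/h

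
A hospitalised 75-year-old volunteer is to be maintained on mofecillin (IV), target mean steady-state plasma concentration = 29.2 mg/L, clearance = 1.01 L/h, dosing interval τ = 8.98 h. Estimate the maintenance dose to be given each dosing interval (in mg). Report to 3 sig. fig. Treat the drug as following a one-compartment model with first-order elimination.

265 mg

At steady state, Dose/τ = Css × CL.
Dose = Css × CL × τ = 29.2 × 1.010 × 8.98 = 264.8 mg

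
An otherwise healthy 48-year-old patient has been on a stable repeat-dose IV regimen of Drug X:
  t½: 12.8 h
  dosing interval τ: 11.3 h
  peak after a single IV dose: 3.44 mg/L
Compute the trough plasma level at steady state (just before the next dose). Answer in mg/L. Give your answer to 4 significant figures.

4.076 mg/L

k = ln2 / t½ = 0.693147 / 12.8 = 0.05415 h⁻¹
e^(−kτ) = e^(−0.05415 × 11.3) = 0.5423
Accumulation ratio R = 1 / (1 − e^(−kτ)) = 1 / (1 − 0.5423) = 2.185
Steady-state trough = C₀ × R × e^(−kτ) = 3.44 × 2.185 × 0.5423 = 4.076 mg/L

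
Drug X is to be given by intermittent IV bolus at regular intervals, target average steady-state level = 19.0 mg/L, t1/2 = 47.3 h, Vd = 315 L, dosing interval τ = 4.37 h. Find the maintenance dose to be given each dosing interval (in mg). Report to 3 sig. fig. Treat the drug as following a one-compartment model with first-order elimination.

383 mg

k = ln2 / t½ = 0.693147 / 47.3 = 0.01465 h⁻¹
CL = k × Vd = 0.01465 × 315 = 4.615 L/h
At steady state, Dose/τ = Css × CL.
Dose = Css × CL × τ = 19.0 × 4.615 × 4.37 = 383.2 mg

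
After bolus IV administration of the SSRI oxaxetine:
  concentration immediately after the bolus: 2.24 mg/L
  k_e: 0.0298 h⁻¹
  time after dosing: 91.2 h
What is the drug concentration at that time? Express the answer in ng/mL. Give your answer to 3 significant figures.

C = C₀ · e^(−k·t) = 2.240 × e^(−0.02980 × 91.2)
  = 2.240 × 0.06602 = 0.1479 mg/L
Convert: 0.1479 mg/L × 1000 = 147.9 ng/mL

148 ng/mL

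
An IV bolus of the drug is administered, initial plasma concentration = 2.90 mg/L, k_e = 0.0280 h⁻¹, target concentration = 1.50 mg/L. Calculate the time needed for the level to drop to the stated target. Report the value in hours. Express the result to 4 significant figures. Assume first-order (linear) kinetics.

23.54 h

t = ln(C₀ / C) / k = ln(2.900 / 1.50) / 0.02800
  = ln(1.933) / 0.02800 = 0.6591 / 0.02800 = 23.54 h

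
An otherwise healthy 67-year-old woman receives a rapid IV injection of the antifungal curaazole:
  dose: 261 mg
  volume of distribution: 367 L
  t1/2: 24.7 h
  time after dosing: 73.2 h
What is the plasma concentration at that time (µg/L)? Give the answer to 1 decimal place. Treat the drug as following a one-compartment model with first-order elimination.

91.2 µg/L

C₀ = Dose / Vd = 261.0 / 367 = 0.7112 mg/L
k = ln2 / t½ = 0.693147 / 24.7 = 0.02806 h⁻¹
C = C₀ · e^(−k·t) = 0.7112 × e^(−0.02806 × 73.2)
  = 0.7112 × 0.1282 = 0.09118 mg/L
Convert: 0.09118 mg/L × 1000 = 91.18 µg/L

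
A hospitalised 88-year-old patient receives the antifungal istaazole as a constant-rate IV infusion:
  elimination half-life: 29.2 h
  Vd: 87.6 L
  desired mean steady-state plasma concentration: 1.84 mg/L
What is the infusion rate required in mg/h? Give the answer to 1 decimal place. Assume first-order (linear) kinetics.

k = ln2 / t½ = 0.693147 / 29.2 = 0.02374 h⁻¹
CL = k × Vd = 0.02374 × 87.6 = 2.080 L/h
At steady state, infusion rate R₀ = Css × CL = 1.84 × 2.080 = 3.827 mg/h

3.8 mg/h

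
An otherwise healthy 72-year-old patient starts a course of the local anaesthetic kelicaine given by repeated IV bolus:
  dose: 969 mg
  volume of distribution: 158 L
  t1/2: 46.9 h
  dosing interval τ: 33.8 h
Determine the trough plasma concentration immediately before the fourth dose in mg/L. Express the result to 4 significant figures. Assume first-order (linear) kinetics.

C₀ per dose = Dose / Vd = 969 / 158 = 6.133 mg/L
k = ln2 / t½ = 0.693147 / 46.9 = 0.01478 h⁻¹
Fraction remaining after one interval: r = e^(−kτ) = e^(−0.01478 × 33.8) = 0.6068
Before dose 4, 3 doses have been given (aged 1τ, 2τ, 3τ).
C_trough = C₀ × (r + r² + … + r^3) = C₀ × r(1−r^3)/(1−r)
        = 6.133 × 0.6068 × (1 − 0.2234) / (1 − 0.6068) = 7.350 mg/L

7.350 mg/L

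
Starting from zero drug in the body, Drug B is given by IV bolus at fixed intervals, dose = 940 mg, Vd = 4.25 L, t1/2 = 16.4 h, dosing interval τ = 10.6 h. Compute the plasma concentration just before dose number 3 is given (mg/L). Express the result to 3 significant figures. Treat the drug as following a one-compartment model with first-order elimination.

232 mg/L

C₀ per dose = Dose / Vd = 940 / 4.25 = 221.2 mg/L
k = ln2 / t½ = 0.693147 / 16.4 = 0.04227 h⁻¹
Fraction remaining after one interval: r = e^(−kτ) = e^(−0.04227 × 10.6) = 0.6389
Before dose 3, 2 doses have been given (aged 1τ, 2τ).
C_trough = C₀ × (r + r²) = 221.2 × (0.6389 + 0.4082) = 231.6 mg/L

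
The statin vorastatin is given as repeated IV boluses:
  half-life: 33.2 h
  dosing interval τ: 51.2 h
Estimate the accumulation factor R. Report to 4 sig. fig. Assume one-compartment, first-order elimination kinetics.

k = ln2 / t½ = 0.693147 / 33.2 = 0.02088 h⁻¹
e^(−kτ) = e^(−0.02088 × 51.2) = 0.3433
Accumulation ratio R = 1 / (1 − e^(−kτ)) = 1 / (1 − 0.3433) = 1.523

1.523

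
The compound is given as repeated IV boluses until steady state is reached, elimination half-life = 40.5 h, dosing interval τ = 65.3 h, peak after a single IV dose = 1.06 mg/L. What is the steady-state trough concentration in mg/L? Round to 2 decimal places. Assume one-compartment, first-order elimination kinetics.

k = ln2 / t½ = 0.693147 / 40.5 = 0.01711 h⁻¹
e^(−kτ) = e^(−0.01711 × 65.3) = 0.3272
Accumulation ratio R = 1 / (1 − e^(−kτ)) = 1 / (1 − 0.3272) = 1.486
Steady-state trough = C₀ × R × e^(−kτ) = 1.06 × 1.486 × 0.3272 = 0.5154 mg/L

0.52 mg/L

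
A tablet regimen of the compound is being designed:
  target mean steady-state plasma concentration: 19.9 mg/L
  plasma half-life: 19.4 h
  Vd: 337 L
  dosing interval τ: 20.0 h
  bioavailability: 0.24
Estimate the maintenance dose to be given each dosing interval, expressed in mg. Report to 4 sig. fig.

k = ln2 / t½ = 0.693147 / 19.4 = 0.03573 h⁻¹
CL = k × Vd = 0.03573 × 337 = 12.04 L/h
At steady state, F × (Dose/τ) = Css × CL.
Dose = Css × CL × τ / F = 19.9 × 12.04 × 20.0 / 0.24 = 19970 mg

19970 mg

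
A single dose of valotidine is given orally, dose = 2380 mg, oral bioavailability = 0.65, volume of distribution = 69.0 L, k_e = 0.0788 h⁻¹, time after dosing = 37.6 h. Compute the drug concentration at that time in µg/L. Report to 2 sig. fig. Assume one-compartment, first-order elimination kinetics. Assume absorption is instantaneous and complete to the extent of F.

Amount reaching circulation = F × Dose = 0.65 × 2380 = 1547 mg
C₀ = F·Dose / Vd = 1547 / 69.0 = 22.42 mg/L
C = C₀ · e^(−k·t) = 22.42 × e^(−0.07880 × 37.6)
  = 22.42 × 0.05167 = 1.158 mg/L
Convert: 1.158 mg/L × 1000 = 1158 µg/L

1200 µg/L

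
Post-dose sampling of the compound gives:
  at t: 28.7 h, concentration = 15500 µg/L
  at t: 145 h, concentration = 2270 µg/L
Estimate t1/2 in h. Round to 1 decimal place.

k = ln(C₁/C₂) / (t₂ − t₁) = ln(15500/2270) / (145 − 28.7)
  = 1.921 / 116.3 = 0.01652 h⁻¹
t½ = ln2 / k = 0.693147 / 0.01652 = 41.96 h

42.0 h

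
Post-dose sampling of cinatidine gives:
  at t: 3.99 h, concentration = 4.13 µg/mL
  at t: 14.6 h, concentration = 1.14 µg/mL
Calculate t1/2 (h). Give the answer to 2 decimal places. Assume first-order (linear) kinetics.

k = ln(C₁/C₂) / (t₂ − t₁) = ln(4.13/1.14) / (14.6 − 3.99)
  = 1.287 / 10.61 = 0.1213 h⁻¹
t½ = ln2 / k = 0.693147 / 0.1213 = 5.714 h

5.71 h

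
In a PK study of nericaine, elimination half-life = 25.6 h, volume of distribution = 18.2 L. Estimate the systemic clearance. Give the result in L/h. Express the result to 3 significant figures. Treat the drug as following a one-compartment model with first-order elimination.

k = ln2 / t½ = 0.693147 / 25.6 = 0.02708 h⁻¹
CL = k × Vd = 0.02708 × 18.2 = 0.4929 L/h

0.493 L/h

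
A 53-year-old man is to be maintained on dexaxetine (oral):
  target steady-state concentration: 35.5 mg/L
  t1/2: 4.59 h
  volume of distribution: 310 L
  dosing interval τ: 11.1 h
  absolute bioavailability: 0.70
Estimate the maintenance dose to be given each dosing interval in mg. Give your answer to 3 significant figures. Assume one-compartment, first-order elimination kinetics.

26400 mg

k = ln2 / t½ = 0.693147 / 4.59 = 0.1510 h⁻¹
CL = k × Vd = 0.1510 × 310 = 46.81 L/h
At steady state, F × (Dose/τ) = Css × CL.
Dose = Css × CL × τ / F = 35.5 × 46.81 × 11.1 / 0.70 = 26350 mg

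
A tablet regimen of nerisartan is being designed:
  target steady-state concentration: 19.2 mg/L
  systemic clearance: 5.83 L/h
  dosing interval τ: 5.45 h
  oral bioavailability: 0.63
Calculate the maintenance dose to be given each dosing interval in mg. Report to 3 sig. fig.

968 mg

At steady state, F × (Dose/τ) = Css × CL.
Dose = Css × CL × τ / F = 19.2 × 5.830 × 5.45 / 0.63 = 968.3 mg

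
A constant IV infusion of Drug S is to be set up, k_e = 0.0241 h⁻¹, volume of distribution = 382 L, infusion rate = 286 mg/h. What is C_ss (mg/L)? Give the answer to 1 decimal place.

31.1 mg/L

CL = k × Vd = 0.02410 × 382 = 9.206 L/h
At steady state Css = R₀ / CL = 286 / 9.206 = 31.07 mg/L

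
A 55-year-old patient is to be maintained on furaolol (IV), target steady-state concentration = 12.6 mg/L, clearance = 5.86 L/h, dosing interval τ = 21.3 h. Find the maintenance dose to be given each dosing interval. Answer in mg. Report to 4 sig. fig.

At steady state, Dose/τ = Css × CL.
Dose = Css × CL × τ = 12.6 × 5.860 × 21.3 = 1573 mg

1573 mg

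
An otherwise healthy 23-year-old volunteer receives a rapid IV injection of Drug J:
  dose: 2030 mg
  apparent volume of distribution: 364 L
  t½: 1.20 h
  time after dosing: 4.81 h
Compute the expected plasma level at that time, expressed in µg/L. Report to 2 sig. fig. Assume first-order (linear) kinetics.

C₀ = Dose / Vd = 2030 / 364 = 5.577 mg/L
k = ln2 / t½ = 0.693147 / 1.20 = 0.5776 h⁻¹
C = C₀ · e^(−k·t) = 5.577 × e^(−0.5776 × 4.81)
  = 5.577 × 0.06215 = 0.3466 mg/L
Convert: 0.3466 mg/L × 1000 = 346.6 µg/L

350 µg/L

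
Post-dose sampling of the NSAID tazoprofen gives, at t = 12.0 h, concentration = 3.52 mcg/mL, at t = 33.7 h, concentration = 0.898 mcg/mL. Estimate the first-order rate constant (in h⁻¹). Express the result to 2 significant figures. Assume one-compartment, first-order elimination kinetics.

k = ln(C₁/C₂) / (t₂ − t₁) = ln(3.52/0.898) / (33.7 − 12.0)
  = 1.366 / 21.70 = 0.06295 h⁻¹

0.063 h⁻¹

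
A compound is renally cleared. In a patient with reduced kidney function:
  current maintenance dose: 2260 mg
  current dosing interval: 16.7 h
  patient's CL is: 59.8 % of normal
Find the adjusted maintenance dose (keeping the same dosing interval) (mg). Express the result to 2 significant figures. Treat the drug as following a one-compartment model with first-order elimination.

1400 mg

To keep the same average steady-state level, dosing rate must scale with clearance.
CL ratio = 59.8 / 100 = 0.5980
New dose (same interval) = 2260 × 0.5980 = 1351 mg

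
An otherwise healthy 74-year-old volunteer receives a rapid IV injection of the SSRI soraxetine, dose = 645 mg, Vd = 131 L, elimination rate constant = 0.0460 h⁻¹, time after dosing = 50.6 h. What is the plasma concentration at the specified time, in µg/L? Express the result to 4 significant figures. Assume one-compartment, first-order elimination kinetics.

480.2 µg/L

C₀ = Dose / Vd = 645.0 / 131 = 4.924 mg/L
C = C₀ · e^(−k·t) = 4.924 × e^(−0.04600 × 50.6)
  = 4.924 × 0.09753 = 0.4802 mg/L
Convert: 0.4802 mg/L × 1000 = 480.2 µg/L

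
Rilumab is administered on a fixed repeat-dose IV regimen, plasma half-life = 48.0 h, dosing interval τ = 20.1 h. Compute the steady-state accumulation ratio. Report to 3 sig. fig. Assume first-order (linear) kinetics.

3.97

k = ln2 / t½ = 0.693147 / 48.0 = 0.01444 h⁻¹
e^(−kτ) = e^(−0.01444 × 20.1) = 0.7481
Accumulation ratio R = 1 / (1 − e^(−kτ)) = 1 / (1 − 0.7481) = 3.970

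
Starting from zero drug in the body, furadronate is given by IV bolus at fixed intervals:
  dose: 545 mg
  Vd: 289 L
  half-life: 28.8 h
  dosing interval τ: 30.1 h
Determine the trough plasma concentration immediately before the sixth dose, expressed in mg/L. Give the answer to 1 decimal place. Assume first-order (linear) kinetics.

1.7 mg/L

C₀ per dose = Dose / Vd = 545 / 289 = 1.886 mg/L
k = ln2 / t½ = 0.693147 / 28.8 = 0.02407 h⁻¹
Fraction remaining after one interval: r = e^(−kτ) = e^(−0.02407 × 30.1) = 0.4846
Before dose 6, 5 doses have been given (aged 1τ, 2τ, 3τ, 4τ, 5τ).
C_trough = C₀ × (r + r² + … + r^5) = C₀ × r(1−r^5)/(1−r)
        = 1.886 × 0.4846 × (1 − 0.02672) / (1 − 0.4846) = 1.726 mg/L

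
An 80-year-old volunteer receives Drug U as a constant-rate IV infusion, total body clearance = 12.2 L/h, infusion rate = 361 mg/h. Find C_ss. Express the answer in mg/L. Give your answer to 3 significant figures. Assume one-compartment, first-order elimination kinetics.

29.6 mg/L

At steady state Css = R₀ / CL = 361 / 12.20 = 29.59 mg/L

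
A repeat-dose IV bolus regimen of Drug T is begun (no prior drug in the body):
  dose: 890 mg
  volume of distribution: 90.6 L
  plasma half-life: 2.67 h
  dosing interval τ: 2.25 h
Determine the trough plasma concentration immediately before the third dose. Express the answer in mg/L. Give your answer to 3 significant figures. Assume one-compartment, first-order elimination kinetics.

8.53 mg/L

C₀ per dose = Dose / Vd = 890 / 90.6 = 9.823 mg/L
k = ln2 / t½ = 0.693147 / 2.67 = 0.2596 h⁻¹
Fraction remaining after one interval: r = e^(−kτ) = e^(−0.2596 × 2.25) = 0.5576
Before dose 3, 2 doses have been given (aged 1τ, 2τ).
C_trough = C₀ × (r + r²) = 9.823 × (0.5576 + 0.3109) = 8.531 mg/L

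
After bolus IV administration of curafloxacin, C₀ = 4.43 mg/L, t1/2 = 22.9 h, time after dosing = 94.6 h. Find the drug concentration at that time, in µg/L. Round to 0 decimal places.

k = ln2 / t½ = 0.693147 / 22.9 = 0.03027 h⁻¹
C = C₀ · e^(−k·t) = 4.430 × e^(−0.03027 × 94.6)
  = 4.430 × 0.05707 = 0.2528 mg/L
Convert: 0.2528 mg/L × 1000 = 252.8 µg/L

253 µg/L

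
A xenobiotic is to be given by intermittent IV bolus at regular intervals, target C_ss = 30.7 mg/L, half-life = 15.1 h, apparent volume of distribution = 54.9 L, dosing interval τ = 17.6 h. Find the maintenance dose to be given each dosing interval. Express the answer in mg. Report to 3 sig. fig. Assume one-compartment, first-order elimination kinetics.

1360 mg

k = ln2 / t½ = 0.693147 / 15.1 = 0.04590 h⁻¹
CL = k × Vd = 0.04590 × 54.9 = 2.520 L/h
At steady state, Dose/τ = Css × CL.
Dose = Css × CL × τ = 30.7 × 2.520 × 17.6 = 1362 mg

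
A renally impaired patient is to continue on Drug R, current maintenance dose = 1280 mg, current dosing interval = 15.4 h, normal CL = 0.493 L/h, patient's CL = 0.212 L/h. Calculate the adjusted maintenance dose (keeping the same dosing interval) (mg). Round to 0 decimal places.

To keep the same average steady-state level, dosing rate must scale with clearance.
CL ratio = 0.212 / 0.493 = 0.4300
New dose (same interval) = 1280 × 0.4300 = 550.4 mg

550 mg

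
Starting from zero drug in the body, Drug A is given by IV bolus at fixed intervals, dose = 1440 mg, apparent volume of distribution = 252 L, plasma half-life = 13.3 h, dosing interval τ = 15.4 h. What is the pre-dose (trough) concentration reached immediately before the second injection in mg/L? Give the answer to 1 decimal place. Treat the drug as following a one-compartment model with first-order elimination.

C₀ per dose = Dose / Vd = 1440 / 252 = 5.714 mg/L
k = ln2 / t½ = 0.693147 / 13.3 = 0.05212 h⁻¹
Fraction remaining after one interval: r = e^(−kτ) = e^(−0.05212 × 15.4) = 0.4481
Before dose 2, 1 dose has been given (aged 1τ).
C_trough = C₀ × r = 5.714 × 0.4481 = 2.560 mg/L

2.6 mg/L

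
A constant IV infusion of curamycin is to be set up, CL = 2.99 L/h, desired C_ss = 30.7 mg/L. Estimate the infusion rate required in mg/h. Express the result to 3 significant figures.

At steady state, infusion rate R₀ = Css × CL = 30.7 × 2.990 = 91.79 mg/h

91.8 mg/h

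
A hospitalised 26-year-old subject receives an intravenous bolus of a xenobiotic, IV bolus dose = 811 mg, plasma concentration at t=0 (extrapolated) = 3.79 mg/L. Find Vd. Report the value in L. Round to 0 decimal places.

Vd = Dose / C₀ = 811.0 / 3.79 = 214.0 L

214 L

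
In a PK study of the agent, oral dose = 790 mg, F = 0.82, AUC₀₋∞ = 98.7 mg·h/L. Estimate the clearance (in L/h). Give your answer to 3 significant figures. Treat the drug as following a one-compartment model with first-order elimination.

CL = F·Dose / AUC = 0.82 × 790 / 98.7 = 6.563 L/h

6.56 L/h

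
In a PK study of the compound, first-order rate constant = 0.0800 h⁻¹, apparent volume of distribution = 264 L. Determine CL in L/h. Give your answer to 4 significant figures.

21.12 L/h

CL = k × Vd = 0.0800 × 264 = 21.12 L/h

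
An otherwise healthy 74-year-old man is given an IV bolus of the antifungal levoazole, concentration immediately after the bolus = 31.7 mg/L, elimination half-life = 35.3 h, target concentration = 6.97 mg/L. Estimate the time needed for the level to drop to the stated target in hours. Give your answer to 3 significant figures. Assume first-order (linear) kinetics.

k = ln2 / t½ = 0.693147 / 35.3 = 0.01964 h⁻¹
t = ln(C₀ / C) / k = ln(31.70 / 6.97) / 0.01964
  = ln(4.548) / 0.01964 = 1.515 / 0.01964 = 77.14 h

77.1 h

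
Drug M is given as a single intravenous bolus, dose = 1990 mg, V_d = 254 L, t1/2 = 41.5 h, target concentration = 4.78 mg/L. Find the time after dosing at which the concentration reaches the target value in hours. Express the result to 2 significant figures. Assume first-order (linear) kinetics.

30 h

C₀ = Dose / Vd = 1990 / 254 = 7.835 mg/L
k = ln2 / t½ = 0.693147 / 41.5 = 0.01670 h⁻¹
t = ln(C₀ / C) / k = ln(7.835 / 4.78) / 0.01670
  = ln(1.639) / 0.01670 = 0.4941 / 0.01670 = 29.59 h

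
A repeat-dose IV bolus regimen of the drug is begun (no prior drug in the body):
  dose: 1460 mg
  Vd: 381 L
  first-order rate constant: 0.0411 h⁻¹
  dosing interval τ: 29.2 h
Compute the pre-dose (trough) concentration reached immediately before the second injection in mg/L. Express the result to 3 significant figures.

1.15 mg/L

C₀ per dose = Dose / Vd = 1460 / 381 = 3.832 mg/L
Fraction remaining after one interval: r = e^(−kτ) = e^(−0.04110 × 29.2) = 0.3012
Before dose 2, 1 dose has been given (aged 1τ).
C_trough = C₀ × r = 3.832 × 0.3012 = 1.154 mg/L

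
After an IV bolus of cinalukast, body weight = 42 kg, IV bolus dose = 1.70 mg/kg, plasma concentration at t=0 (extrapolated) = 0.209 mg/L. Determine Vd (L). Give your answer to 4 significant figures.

341.6 L

Dose = 1.70 × 42 = 71.40 mg
Vd = Dose / C₀ = 71.40 / 0.209 = 341.6 L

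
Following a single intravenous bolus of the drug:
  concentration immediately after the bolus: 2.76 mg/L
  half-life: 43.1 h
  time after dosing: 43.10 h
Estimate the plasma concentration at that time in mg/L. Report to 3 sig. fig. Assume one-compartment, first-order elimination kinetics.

k = ln2 / t½ = 0.693147 / 43.1 = 0.01608 h⁻¹
t / t½ = 43.10 / 43.1 = 1 half-lives
C = C₀ × (1/2)^1 = 2.760 × 0.5000 = 1.380 mg/L

1.38 mg/L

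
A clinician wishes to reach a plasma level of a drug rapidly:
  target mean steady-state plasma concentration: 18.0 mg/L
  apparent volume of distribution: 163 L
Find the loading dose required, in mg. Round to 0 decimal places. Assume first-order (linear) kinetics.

LD = Css × Vd = 18.0 × 163 = 2934 mg

2934 mg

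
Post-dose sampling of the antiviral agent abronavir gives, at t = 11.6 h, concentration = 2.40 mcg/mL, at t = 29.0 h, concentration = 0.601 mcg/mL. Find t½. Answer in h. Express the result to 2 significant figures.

8.7 h

k = ln(C₁/C₂) / (t₂ − t₁) = ln(2.40/0.601) / (29.0 − 11.6)
  = 1.385 / 17.40 = 0.07960 h⁻¹
t½ = ln2 / k = 0.693147 / 0.07960 = 8.708 h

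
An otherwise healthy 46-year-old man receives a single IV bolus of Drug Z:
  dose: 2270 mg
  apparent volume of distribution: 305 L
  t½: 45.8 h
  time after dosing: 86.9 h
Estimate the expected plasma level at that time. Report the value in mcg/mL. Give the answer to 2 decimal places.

C₀ = Dose / Vd = 2270 / 305 = 7.443 mg/L
k = ln2 / t½ = 0.693147 / 45.8 = 0.01513 h⁻¹
C = C₀ · e^(−k·t) = 7.443 × e^(−0.01513 × 86.9)
  = 7.443 × 0.2685 = 1.998 mg/L
(1.998 mg/L = 1.998 mcg/mL)

2.00 mcg/mL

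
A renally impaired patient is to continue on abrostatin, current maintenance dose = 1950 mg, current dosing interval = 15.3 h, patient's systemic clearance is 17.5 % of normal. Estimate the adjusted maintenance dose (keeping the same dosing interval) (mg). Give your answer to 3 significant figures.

To keep the same average steady-state level, dosing rate must scale with clearance.
CL ratio = 17.5 / 100 = 0.1750
New dose (same interval) = 1950 × 0.1750 = 341.3 mg

341 mg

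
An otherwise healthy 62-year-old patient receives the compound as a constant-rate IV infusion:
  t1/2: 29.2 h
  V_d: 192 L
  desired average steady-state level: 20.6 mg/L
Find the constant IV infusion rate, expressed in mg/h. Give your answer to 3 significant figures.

k = ln2 / t½ = 0.693147 / 29.2 = 0.02374 h⁻¹
CL = k × Vd = 0.02374 × 192 = 4.558 L/h
At steady state, infusion rate R₀ = Css × CL = 20.6 × 4.558 = 93.89 mg/h

93.9 mg/h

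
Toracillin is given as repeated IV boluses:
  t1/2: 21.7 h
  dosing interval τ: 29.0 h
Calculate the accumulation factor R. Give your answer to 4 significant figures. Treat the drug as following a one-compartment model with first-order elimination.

1.656

k = ln2 / t½ = 0.693147 / 21.7 = 0.03194 h⁻¹
e^(−kτ) = e^(−0.03194 × 29.0) = 0.3960
Accumulation ratio R = 1 / (1 − e^(−kτ)) = 1 / (1 − 0.3960) = 1.656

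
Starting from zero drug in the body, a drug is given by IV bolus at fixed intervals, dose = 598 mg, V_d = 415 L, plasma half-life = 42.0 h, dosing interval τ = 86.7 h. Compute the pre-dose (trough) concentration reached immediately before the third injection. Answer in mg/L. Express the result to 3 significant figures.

0.427 mg/L

C₀ per dose = Dose / Vd = 598 / 415 = 1.441 mg/L
k = ln2 / t½ = 0.693147 / 42.0 = 0.01650 h⁻¹
Fraction remaining after one interval: r = e^(−kτ) = e^(−0.01650 × 86.7) = 0.2392
Before dose 3, 2 doses have been given (aged 1τ, 2τ).
C_trough = C₀ × (r + r²) = 1.441 × (0.2392 + 0.05722) = 0.4271 mg/L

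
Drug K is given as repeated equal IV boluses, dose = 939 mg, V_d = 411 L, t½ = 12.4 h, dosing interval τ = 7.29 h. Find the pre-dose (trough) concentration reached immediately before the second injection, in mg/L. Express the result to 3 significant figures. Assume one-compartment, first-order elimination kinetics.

1.52 mg/L

C₀ per dose = Dose / Vd = 939 / 411 = 2.285 mg/L
k = ln2 / t½ = 0.693147 / 12.4 = 0.05590 h⁻¹
Fraction remaining after one interval: r = e^(−kτ) = e^(−0.05590 × 7.29) = 0.6653
Before dose 2, 1 dose has been given (aged 1τ).
C_trough = C₀ × r = 2.285 × 0.6653 = 1.520 mg/L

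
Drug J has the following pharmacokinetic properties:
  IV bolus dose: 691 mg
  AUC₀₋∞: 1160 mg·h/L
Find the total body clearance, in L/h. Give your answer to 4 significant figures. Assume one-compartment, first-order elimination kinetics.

0.5957 L/h

CL = Dose / AUC = 691 / 1160 = 0.5957 L/h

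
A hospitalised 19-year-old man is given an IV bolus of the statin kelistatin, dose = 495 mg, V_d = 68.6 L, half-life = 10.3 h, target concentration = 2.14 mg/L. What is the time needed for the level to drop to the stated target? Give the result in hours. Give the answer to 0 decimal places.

C₀ = Dose / Vd = 495.0 / 68.6 = 7.216 mg/L
k = ln2 / t½ = 0.693147 / 10.3 = 0.06730 h⁻¹
t = ln(C₀ / C) / k = ln(7.216 / 2.14) / 0.06730
  = ln(3.372) / 0.06730 = 1.216 / 0.06730 = 18.07 h

18 h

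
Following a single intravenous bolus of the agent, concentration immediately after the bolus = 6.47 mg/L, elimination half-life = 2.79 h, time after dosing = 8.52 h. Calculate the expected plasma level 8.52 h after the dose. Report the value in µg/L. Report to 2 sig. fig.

780 µg/L

k = ln2 / t½ = 0.693147 / 2.79 = 0.2484 h⁻¹
C = C₀ · e^(−k·t) = 6.470 × e^(−0.2484 × 8.52)
  = 6.470 × 0.1205 = 0.7796 mg/L
Convert: 0.7796 mg/L × 1000 = 779.6 µg/L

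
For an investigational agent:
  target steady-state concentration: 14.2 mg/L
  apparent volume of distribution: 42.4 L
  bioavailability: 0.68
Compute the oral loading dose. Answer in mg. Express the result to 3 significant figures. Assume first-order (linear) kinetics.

885 mg

LD = Css × Vd / F = 14.2 × 42.4 / 0.68 = 885.4 mg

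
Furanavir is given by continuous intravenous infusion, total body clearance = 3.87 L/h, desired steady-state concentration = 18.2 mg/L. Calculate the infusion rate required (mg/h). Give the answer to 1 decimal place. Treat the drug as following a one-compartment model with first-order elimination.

At steady state, infusion rate R₀ = Css × CL = 18.2 × 3.870 = 70.43 mg/h

70.4 mg/h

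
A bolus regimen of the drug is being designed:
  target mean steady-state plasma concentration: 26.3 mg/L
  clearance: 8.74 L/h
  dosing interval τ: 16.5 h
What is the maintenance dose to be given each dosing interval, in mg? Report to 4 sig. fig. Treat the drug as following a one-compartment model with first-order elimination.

3793 mg

At steady state, Dose/τ = Css × CL.
Dose = Css × CL × τ = 26.3 × 8.740 × 16.5 = 3793 mg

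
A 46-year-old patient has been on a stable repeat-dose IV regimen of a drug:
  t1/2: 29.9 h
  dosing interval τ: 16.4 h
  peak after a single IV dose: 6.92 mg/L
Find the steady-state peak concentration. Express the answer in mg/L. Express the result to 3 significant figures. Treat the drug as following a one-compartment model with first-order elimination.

k = ln2 / t½ = 0.693147 / 29.9 = 0.02318 h⁻¹
e^(−kτ) = e^(−0.02318 × 16.4) = 0.6838
Accumulation ratio R = 1 / (1 − e^(−kτ)) = 1 / (1 − 0.6838) = 3.163
Steady-state peak = C₀ × R = 6.92 × 3.163 = 21.89 mg/L

21.9 mg/L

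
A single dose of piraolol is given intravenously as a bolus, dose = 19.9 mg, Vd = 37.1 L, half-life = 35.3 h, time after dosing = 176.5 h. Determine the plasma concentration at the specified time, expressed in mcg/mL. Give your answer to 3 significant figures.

0.0168 mcg/mL

C₀ = Dose / Vd = 19.90 / 37.1 = 0.5364 mg/L
k = ln2 / t½ = 0.693147 / 35.3 = 0.01964 h⁻¹
t / t½ = 176.5 / 35.3 = 5 half-lives
C = C₀ × (1/2)^5 = 0.5364 × 0.03125 = 0.01676 mg/L
(0.01676 mg/L = 0.01676 mcg/mL)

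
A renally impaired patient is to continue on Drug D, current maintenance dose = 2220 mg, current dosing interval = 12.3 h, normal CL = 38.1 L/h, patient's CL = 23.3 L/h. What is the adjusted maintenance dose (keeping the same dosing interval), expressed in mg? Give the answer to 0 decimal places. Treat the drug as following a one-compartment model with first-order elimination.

To keep the same average steady-state level, dosing rate must scale with clearance.
CL ratio = 23.3 / 38.1 = 0.6115
New dose (same interval) = 2220 × 0.6115 = 1358 mg

1358 mg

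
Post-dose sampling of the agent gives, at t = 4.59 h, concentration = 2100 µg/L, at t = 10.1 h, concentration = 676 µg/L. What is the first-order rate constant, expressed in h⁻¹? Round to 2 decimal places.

k = ln(C₁/C₂) / (t₂ − t₁) = ln(2100/676) / (10.1 − 4.59)
  = 1.133 / 5.510 = 0.2056 h⁻¹

0.21 h⁻¹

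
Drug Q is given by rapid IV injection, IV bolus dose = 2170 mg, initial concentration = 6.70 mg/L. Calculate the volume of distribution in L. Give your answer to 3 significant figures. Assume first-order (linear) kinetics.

Vd = Dose / C₀ = 2170 / 6.70 = 323.9 L

324 L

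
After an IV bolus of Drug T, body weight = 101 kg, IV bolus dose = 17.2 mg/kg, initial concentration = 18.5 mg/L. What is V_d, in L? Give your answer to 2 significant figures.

94 L

Dose = 17.2 × 101 = 1737 mg
Vd = Dose / C₀ = 1737 / 18.5 = 93.89 L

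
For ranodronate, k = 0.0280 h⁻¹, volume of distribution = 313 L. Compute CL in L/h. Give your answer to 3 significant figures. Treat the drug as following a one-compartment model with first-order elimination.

8.76 L/h

CL = k × Vd = 0.0280 × 313 = 8.764 L/h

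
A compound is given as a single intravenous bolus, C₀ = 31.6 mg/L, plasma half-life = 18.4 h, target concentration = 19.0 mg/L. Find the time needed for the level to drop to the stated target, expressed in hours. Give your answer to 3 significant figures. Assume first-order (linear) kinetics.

13.5 h

k = ln2 / t½ = 0.693147 / 18.4 = 0.03767 h⁻¹
t = ln(C₀ / C) / k = ln(31.60 / 19.0) / 0.03767
  = ln(1.663) / 0.03767 = 0.5086 / 0.03767 = 13.50 h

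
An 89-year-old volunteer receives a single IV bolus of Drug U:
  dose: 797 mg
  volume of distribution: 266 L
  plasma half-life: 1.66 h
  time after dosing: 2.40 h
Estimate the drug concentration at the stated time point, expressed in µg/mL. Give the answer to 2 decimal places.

C₀ = Dose / Vd = 797.0 / 266 = 2.996 mg/L
k = ln2 / t½ = 0.693147 / 1.66 = 0.4176 h⁻¹
C = C₀ · e^(−k·t) = 2.996 × e^(−0.4176 × 2.40)
  = 2.996 × 0.3671 = 1.100 mg/L
(1.100 mg/L = 1.100 µg/mL)

1.10 µg/mL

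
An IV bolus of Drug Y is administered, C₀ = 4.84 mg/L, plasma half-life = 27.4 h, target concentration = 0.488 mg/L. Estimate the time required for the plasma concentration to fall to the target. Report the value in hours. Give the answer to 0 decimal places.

k = ln2 / t½ = 0.693147 / 27.4 = 0.02530 h⁻¹
t = ln(C₀ / C) / k = ln(4.840 / 0.488) / 0.02530
  = ln(9.918) / 0.02530 = 2.294 / 0.02530 = 90.67 h

91 h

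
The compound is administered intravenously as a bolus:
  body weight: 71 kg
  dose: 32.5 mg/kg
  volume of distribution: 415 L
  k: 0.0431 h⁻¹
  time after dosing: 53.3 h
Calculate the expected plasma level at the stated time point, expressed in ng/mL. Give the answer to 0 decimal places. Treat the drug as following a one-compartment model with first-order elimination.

Total dose = 32.5 × 71 = 2308 mg
C₀ = Dose / Vd = 2308 / 415 = 5.561 mg/L
C = C₀ · e^(−k·t) = 5.561 × e^(−0.04310 × 53.3)
  = 5.561 × 0.1005 = 0.5589 mg/L
Convert: 0.5589 mg/L × 1000 = 558.9 ng/mL

559 ng/mL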